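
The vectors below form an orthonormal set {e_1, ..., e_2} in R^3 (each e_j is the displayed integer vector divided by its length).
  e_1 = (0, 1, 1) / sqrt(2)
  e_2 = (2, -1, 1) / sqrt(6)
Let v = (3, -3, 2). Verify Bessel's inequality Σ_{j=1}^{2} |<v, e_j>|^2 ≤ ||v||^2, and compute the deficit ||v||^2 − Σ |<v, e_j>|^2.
Σ |<v, e_j>|^2 = 62/3; ||v||^2 = 22; deficit = 4/3

Write each e_j = u_j / sqrt(<u_j, u_j>) where u_j is the displayed integer vector. Then <v, e_j> = <v, u_j> / sqrt(<u_j, u_j>), so |<v, e_j>|^2 = <v, u_j>^2 / <u_j, u_j>.
Coefficients: <v, e_1> = -1/sqrt(2), <v, e_2> = 11/sqrt(6).
Square and sum: Σ |<v, e_j>|^2 = 62/3.
Compute ||v||^2 = v·v = 22.
Deficit = 22 − 62/3 = 4/3 ≥ 0, confirming Bessel's inequality. (The deficit equals ||v − Σ <v,e_j> e_j||^2, the squared distance from v to span{e_j}.)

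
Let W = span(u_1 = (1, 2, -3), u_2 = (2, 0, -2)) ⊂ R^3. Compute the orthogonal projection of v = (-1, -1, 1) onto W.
proj_W(v) = (-2/3, -2/3, 4/3)

Set up U = [u_1 | ... | u_2] ∈ R^(3×2). The projector onto W = col(U) is P = U (U^T U)^(-1) U^T.
Compute U^T U =
  [14, 8]
  [8, 8],
and U^T v = (-6, -4).
Solve U^T U · c = U^T v for the coefficients: c = (-1/3, -1/6). The projection is proj_W(v) = U c.
Check: (v - proj_W(v)) · u_1 = 0  (should be 0).
Check: (v - proj_W(v)) · u_2 = 0  (should be 0).
Result: proj_W(v) = (-2/3, -2/3, 4/3).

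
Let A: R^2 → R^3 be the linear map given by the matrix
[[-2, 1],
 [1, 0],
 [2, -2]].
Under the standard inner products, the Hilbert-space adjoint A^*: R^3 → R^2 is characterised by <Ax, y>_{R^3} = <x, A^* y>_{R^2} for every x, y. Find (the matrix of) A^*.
A^* = A^T =
[[-2, 1, 2],
 [1, 0, -2]]

For real matrices with standard dot products, the defining identity <Ax, y> = <x, A^* y> gives (Ax)^T y = x^T (A^*) y, i.e. x^T A^T y = x^T (A^*) y. Since this holds for all x, y, we must have A^* = A^T. Therefore
A^* =
[[-2, 1, 2],
 [1, 0, -2]].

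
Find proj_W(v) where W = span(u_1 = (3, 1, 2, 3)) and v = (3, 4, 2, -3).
proj_W(v) = (24/23, 8/23, 16/23, 24/23)

Set up U = [u_1 | ... | u_1] ∈ R^(4×1). The projector onto W = col(U) is P = U (U^T U)^(-1) U^T.
Compute U^T U =
  [23],
and U^T v = (8).
Solve U^T U · c = U^T v for the coefficients: c = (8/23). The projection is proj_W(v) = U c.
Check: (v - proj_W(v)) · u_1 = 0  (should be 0).
Result: proj_W(v) = (24/23, 8/23, 16/23, 24/23).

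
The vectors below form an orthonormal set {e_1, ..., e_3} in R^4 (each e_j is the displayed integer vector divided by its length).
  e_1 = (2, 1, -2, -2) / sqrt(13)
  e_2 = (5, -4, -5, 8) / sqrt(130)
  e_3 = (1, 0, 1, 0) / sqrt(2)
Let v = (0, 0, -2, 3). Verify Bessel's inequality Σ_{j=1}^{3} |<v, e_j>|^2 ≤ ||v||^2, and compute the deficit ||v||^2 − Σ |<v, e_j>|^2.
Σ |<v, e_j>|^2 = 56/5; ||v||^2 = 13; deficit = 9/5

Write each e_j = u_j / sqrt(<u_j, u_j>) where u_j is the displayed integer vector. Then <v, e_j> = <v, u_j> / sqrt(<u_j, u_j>), so |<v, e_j>|^2 = <v, u_j>^2 / <u_j, u_j>.
Coefficients: <v, e_1> = -2/sqrt(13), <v, e_2> = 34/sqrt(130), <v, e_3> = -2/sqrt(2).
Square and sum: Σ |<v, e_j>|^2 = 56/5.
Compute ||v||^2 = v·v = 13.
Deficit = 13 − 56/5 = 9/5 ≥ 0, confirming Bessel's inequality. (The deficit equals ||v − Σ <v,e_j> e_j||^2, the squared distance from v to span{e_j}.)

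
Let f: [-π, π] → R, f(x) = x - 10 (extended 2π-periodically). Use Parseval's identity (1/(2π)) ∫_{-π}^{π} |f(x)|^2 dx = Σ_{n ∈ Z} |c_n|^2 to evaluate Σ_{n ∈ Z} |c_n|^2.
Σ |c_n|^2 = π^2/3 + 100

Expand and integrate term by term over [-π, π]:
  ∫ (x)^2 dx = 1·(2π^3/3); ∫ 2·1·(-10)·x dx = 0 (odd integrand); ∫ (-10)^2 dx = 100·2π.
So (1/(2π)) ∫_{-π}^{π} (x - 10)^2 dx = 1π^2/3 + 100 = π^2/3 + 100.
Parseval ⇒ Σ |c_n|^2 = π^2/3 + 100.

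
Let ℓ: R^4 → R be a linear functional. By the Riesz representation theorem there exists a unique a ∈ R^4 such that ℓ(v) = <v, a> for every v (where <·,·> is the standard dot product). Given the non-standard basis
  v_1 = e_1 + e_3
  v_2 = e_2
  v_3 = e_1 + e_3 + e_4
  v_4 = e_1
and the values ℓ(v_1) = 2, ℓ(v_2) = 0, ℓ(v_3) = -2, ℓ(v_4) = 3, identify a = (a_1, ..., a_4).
a = (3, 0, -1, -4)

Write a = (a_1, ..., a_4) in the standard basis. For each basis vector v_i, ℓ(v_i) = <v_i, a> is a linear equation in the a_j's. Collect the n equations into a matrix system V a = ℓ, where row i of V is v_i (expressed in the standard basis). Since V is invertible (lower-triangular with 1s on the diagonal, up to permutation), solve by back-substitution:
  V =
[[1, 0, 1, 0],
 [0, 1, 0, 0],
 [1, 0, 1, 1],
 [1, 0, 0, 0]]
  V a = (2, 0, -2, 3)
Solving gives a = (3, 0, -1, -4).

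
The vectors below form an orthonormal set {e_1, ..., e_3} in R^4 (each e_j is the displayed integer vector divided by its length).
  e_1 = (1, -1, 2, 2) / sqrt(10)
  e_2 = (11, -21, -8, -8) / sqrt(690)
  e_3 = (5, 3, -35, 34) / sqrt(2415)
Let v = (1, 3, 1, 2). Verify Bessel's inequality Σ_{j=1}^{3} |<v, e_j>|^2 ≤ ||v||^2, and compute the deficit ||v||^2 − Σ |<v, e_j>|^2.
Σ |<v, e_j>|^2 = 381/35; ||v||^2 = 15; deficit = 144/35

Write each e_j = u_j / sqrt(<u_j, u_j>) where u_j is the displayed integer vector. Then <v, e_j> = <v, u_j> / sqrt(<u_j, u_j>), so |<v, e_j>|^2 = <v, u_j>^2 / <u_j, u_j>.
Coefficients: <v, e_1> = 4/sqrt(10), <v, e_2> = -76/sqrt(690), <v, e_3> = 47/sqrt(2415).
Square and sum: Σ |<v, e_j>|^2 = 381/35.
Compute ||v||^2 = v·v = 15.
Deficit = 15 − 381/35 = 144/35 ≥ 0, confirming Bessel's inequality. (The deficit equals ||v − Σ <v,e_j> e_j||^2, the squared distance from v to span{e_j}.)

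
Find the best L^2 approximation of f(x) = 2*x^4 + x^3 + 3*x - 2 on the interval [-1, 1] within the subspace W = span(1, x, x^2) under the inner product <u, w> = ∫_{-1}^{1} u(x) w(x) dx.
g(x) = 12*x^2/7 + 18*x/5 - 76/35

The best approximation g ∈ W is the orthogonal projection of f onto W. Writing g = a_0 + a_1 x + a_2 x^2, the coefficients solve the normal equations G · a = b where
  G_{ij} = <φ_i, φ_j> and b_i = <f, φ_i>, with φ_0 = 1, φ_1 = x, φ_2 = x^2.
G =
  [2, 0, 2/3]
  [0, 2/3, 0]
  [2/3, 0, 2/5],
b = (-16/5, 12/5, -16/21).
Solving gives a_0 = -76/35, a_1 = 18/5, a_2 = 12/7, so
  g(x) = 12*x^2/7 + 18*x/5 - 76/35.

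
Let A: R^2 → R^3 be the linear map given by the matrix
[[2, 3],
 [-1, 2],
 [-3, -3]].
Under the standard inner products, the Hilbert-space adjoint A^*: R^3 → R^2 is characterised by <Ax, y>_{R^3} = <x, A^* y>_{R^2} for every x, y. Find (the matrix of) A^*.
A^* = A^T =
[[2, -1, -3],
 [3, 2, -3]]

For real matrices with standard dot products, the defining identity <Ax, y> = <x, A^* y> gives (Ax)^T y = x^T (A^*) y, i.e. x^T A^T y = x^T (A^*) y. Since this holds for all x, y, we must have A^* = A^T. Therefore
A^* =
[[2, -1, -3],
 [3, 2, -3]].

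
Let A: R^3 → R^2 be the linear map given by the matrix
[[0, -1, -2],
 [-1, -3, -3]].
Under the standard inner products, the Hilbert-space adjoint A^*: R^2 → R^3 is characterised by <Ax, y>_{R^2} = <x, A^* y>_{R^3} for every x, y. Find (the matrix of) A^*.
A^* = A^T =
[[0, -1],
 [-1, -3],
 [-2, -3]]

For real matrices with standard dot products, the defining identity <Ax, y> = <x, A^* y> gives (Ax)^T y = x^T (A^*) y, i.e. x^T A^T y = x^T (A^*) y. Since this holds for all x, y, we must have A^* = A^T. Therefore
A^* =
[[0, -1],
 [-1, -3],
 [-2, -3]].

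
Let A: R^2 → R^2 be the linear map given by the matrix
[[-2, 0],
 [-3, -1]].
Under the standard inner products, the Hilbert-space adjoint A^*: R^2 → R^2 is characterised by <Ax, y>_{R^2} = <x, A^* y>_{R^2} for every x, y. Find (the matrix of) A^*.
A^* = A^T =
[[-2, -3],
 [0, -1]]

For real matrices with standard dot products, the defining identity <Ax, y> = <x, A^* y> gives (Ax)^T y = x^T (A^*) y, i.e. x^T A^T y = x^T (A^*) y. Since this holds for all x, y, we must have A^* = A^T. Therefore
A^* =
[[-2, -3],
 [0, -1]].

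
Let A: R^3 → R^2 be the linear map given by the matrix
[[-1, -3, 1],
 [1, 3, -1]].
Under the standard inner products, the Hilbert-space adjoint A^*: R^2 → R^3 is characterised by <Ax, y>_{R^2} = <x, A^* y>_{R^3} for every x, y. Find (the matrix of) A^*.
A^* = A^T =
[[-1, 1],
 [-3, 3],
 [1, -1]]

For real matrices with standard dot products, the defining identity <Ax, y> = <x, A^* y> gives (Ax)^T y = x^T (A^*) y, i.e. x^T A^T y = x^T (A^*) y. Since this holds for all x, y, we must have A^* = A^T. Therefore
A^* =
[[-1, 1],
 [-3, 3],
 [1, -1]].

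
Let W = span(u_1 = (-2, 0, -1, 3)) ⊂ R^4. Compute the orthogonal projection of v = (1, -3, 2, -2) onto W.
proj_W(v) = (10/7, 0, 5/7, -15/7)

Set up U = [u_1 | ... | u_1] ∈ R^(4×1). The projector onto W = col(U) is P = U (U^T U)^(-1) U^T.
Compute U^T U =
  [14],
and U^T v = (-10).
Solve U^T U · c = U^T v for the coefficients: c = (-5/7). The projection is proj_W(v) = U c.
Check: (v - proj_W(v)) · u_1 = 0  (should be 0).
Result: proj_W(v) = (10/7, 0, 5/7, -15/7).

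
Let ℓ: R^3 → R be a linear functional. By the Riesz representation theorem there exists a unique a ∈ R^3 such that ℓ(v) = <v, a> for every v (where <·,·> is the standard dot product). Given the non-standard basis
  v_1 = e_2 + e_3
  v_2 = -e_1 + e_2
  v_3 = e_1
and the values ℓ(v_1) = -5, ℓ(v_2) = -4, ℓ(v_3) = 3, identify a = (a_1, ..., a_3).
a = (3, -1, -4)

Write a = (a_1, ..., a_3) in the standard basis. For each basis vector v_i, ℓ(v_i) = <v_i, a> is a linear equation in the a_j's. Collect the n equations into a matrix system V a = ℓ, where row i of V is v_i (expressed in the standard basis). Since V is invertible (lower-triangular with 1s on the diagonal, up to permutation), solve by back-substitution:
  V =
[[0, 1, 1],
 [-1, 1, 0],
 [1, 0, 0]]
  V a = (-5, -4, 3)
Solving gives a = (3, -1, -4).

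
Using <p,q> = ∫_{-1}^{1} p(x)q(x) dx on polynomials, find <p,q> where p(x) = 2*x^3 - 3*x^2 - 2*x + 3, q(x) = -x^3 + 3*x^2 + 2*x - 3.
<p,q> = -1096/105

Expand the product: p(x)·q(x) = -2*x^6 + 9*x^5 - 3*x^4 - 21*x^3 + 14*x^2 + 12*x - 9.
∫_{-1}^{1} of each monomial x^k gives [2/(k+1) if k even, 0 if k odd]. Integrating term-by-term (or equivalently evaluating the antiderivative F(x) = -2*x^7/7 + 3*x^6/2 - 3*x^5/5 - 21*x^4/4 + 14*x^3/3 + 6*x^2 - 9*x at the endpoints):
  F(1) − F(−1) = -1247/420 − (3137/420) = -1096/105.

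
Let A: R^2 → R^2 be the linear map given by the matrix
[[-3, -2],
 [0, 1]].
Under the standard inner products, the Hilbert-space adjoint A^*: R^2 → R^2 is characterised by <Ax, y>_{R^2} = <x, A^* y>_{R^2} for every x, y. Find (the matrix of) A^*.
A^* = A^T =
[[-3, 0],
 [-2, 1]]

For real matrices with standard dot products, the defining identity <Ax, y> = <x, A^* y> gives (Ax)^T y = x^T (A^*) y, i.e. x^T A^T y = x^T (A^*) y. Since this holds for all x, y, we must have A^* = A^T. Therefore
A^* =
[[-3, 0],
 [-2, 1]].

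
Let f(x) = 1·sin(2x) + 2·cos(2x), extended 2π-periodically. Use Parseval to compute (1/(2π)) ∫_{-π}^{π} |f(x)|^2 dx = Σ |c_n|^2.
Σ |c_n|^2 = 5/2

Expand |f|^2 and use orthogonality of {sin(nx), cos(mx)} on [-π, π]:
  ∫_{-π}^{π} sin(nx)^2 dx = π, ∫ cos(mx)^2 dx = π, and cross terms integrate to 0.
So ∫_{-π}^{π} f(x)^2 dx = 1^2 · π + 2^2 · π = (1 + 4)π.
Divide by 2π: (1 + 4)/2 = 5/2.
By Parseval, this equals Σ |c_n|^2.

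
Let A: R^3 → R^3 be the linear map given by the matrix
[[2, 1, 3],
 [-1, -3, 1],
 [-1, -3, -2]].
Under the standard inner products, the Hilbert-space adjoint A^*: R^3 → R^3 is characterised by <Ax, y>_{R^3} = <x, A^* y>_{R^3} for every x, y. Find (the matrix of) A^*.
A^* = A^T =
[[2, -1, -1],
 [1, -3, -3],
 [3, 1, -2]]

For real matrices with standard dot products, the defining identity <Ax, y> = <x, A^* y> gives (Ax)^T y = x^T (A^*) y, i.e. x^T A^T y = x^T (A^*) y. Since this holds for all x, y, we must have A^* = A^T. Therefore
A^* =
[[2, -1, -1],
 [1, -3, -3],
 [3, 1, -2]].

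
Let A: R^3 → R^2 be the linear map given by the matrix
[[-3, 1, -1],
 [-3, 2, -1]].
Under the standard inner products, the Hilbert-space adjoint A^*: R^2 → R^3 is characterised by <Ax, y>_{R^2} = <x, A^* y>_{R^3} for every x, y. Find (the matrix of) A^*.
A^* = A^T =
[[-3, -3],
 [1, 2],
 [-1, -1]]

For real matrices with standard dot products, the defining identity <Ax, y> = <x, A^* y> gives (Ax)^T y = x^T (A^*) y, i.e. x^T A^T y = x^T (A^*) y. Since this holds for all x, y, we must have A^* = A^T. Therefore
A^* =
[[-3, -3],
 [1, 2],
 [-1, -1]].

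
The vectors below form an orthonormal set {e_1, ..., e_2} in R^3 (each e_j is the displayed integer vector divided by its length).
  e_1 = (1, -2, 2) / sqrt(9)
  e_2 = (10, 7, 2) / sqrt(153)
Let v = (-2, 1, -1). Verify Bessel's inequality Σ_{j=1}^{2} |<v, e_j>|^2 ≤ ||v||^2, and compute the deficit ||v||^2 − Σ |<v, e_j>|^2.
Σ |<v, e_j>|^2 = 93/17; ||v||^2 = 6; deficit = 9/17

Write each e_j = u_j / sqrt(<u_j, u_j>) where u_j is the displayed integer vector. Then <v, e_j> = <v, u_j> / sqrt(<u_j, u_j>), so |<v, e_j>|^2 = <v, u_j>^2 / <u_j, u_j>.
Coefficients: <v, e_1> = -6/sqrt(9), <v, e_2> = -15/sqrt(153).
Square and sum: Σ |<v, e_j>|^2 = 93/17.
Compute ||v||^2 = v·v = 6.
Deficit = 6 − 93/17 = 9/17 ≥ 0, confirming Bessel's inequality. (The deficit equals ||v − Σ <v,e_j> e_j||^2, the squared distance from v to span{e_j}.)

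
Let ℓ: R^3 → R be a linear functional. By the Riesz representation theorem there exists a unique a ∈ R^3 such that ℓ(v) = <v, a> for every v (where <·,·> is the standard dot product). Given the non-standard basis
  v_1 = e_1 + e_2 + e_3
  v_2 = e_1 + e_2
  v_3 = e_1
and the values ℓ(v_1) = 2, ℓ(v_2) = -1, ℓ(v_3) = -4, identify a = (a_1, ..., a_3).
a = (-4, 3, 3)

Write a = (a_1, ..., a_3) in the standard basis. For each basis vector v_i, ℓ(v_i) = <v_i, a> is a linear equation in the a_j's. Collect the n equations into a matrix system V a = ℓ, where row i of V is v_i (expressed in the standard basis). Since V is invertible (lower-triangular with 1s on the diagonal, up to permutation), solve by back-substitution:
  V =
[[1, 1, 1],
 [1, 1, 0],
 [1, 0, 0]]
  V a = (2, -1, -4)
Solving gives a = (-4, 3, 3).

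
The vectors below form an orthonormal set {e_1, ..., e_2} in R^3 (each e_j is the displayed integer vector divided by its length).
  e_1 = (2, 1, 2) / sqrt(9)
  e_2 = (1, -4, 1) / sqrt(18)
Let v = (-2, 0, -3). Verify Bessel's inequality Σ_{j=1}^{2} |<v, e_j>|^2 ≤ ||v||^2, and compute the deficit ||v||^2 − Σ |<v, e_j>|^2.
Σ |<v, e_j>|^2 = 25/2; ||v||^2 = 13; deficit = 1/2

Write each e_j = u_j / sqrt(<u_j, u_j>) where u_j is the displayed integer vector. Then <v, e_j> = <v, u_j> / sqrt(<u_j, u_j>), so |<v, e_j>|^2 = <v, u_j>^2 / <u_j, u_j>.
Coefficients: <v, e_1> = -10/sqrt(9), <v, e_2> = -5/sqrt(18).
Square and sum: Σ |<v, e_j>|^2 = 25/2.
Compute ||v||^2 = v·v = 13.
Deficit = 13 − 25/2 = 1/2 ≥ 0, confirming Bessel's inequality. (The deficit equals ||v − Σ <v,e_j> e_j||^2, the squared distance from v to span{e_j}.)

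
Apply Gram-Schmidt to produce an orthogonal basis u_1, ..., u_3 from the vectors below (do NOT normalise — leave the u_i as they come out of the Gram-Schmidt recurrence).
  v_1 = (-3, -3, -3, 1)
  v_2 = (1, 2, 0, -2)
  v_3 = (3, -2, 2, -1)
Orthogonal basis:
  u_1 = (-3, -3, -3, 1)
  u_2 = (-5/28, 23/28, -33/28, -45/28)
  u_3 = (238/131, -335/131, 25/131, -216/131)

Apply the Gram-Schmidt recurrence
  u_1 = v_1
  u_i = v_i − Σ_{j<i} ((v_i · u_j) / (u_j · u_j)) · u_j.

Step by step this gives:
  u_1 = (-3, -3, -3, 1)
  u_2 = (-5/28, 23/28, -33/28, -45/28)
  u_3 = (238/131, -335/131, 25/131, -216/131)

Orthogonality check:
  u_2 · u_1 = 0 (should be 0)
  u_3 · u_1 = 0 (should be 0)
  u_3 · u_2 = 0 (should be 0)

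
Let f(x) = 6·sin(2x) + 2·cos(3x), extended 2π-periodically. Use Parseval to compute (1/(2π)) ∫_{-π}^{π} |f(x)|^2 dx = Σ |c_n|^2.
Σ |c_n|^2 = 20

Expand |f|^2 and use orthogonality of {sin(nx), cos(mx)} on [-π, π]:
  ∫_{-π}^{π} sin(nx)^2 dx = π, ∫ cos(mx)^2 dx = π, and cross terms integrate to 0.
So ∫_{-π}^{π} f(x)^2 dx = 6^2 · π + 2^2 · π = (36 + 4)π.
Divide by 2π: (36 + 4)/2 = 20.
By Parseval, this equals Σ |c_n|^2.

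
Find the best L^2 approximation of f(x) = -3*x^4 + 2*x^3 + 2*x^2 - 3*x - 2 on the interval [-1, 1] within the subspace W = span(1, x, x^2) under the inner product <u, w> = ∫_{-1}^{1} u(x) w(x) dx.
g(x) = -4*x^2/7 - 9*x/5 - 61/35

The best approximation g ∈ W is the orthogonal projection of f onto W. Writing g = a_0 + a_1 x + a_2 x^2, the coefficients solve the normal equations G · a = b where
  G_{ij} = <φ_i, φ_j> and b_i = <f, φ_i>, with φ_0 = 1, φ_1 = x, φ_2 = x^2.
G =
  [2, 0, 2/3]
  [0, 2/3, 0]
  [2/3, 0, 2/5],
b = (-58/15, -6/5, -146/105).
Solving gives a_0 = -61/35, a_1 = -9/5, a_2 = -4/7, so
  g(x) = -4*x^2/7 - 9*x/5 - 61/35.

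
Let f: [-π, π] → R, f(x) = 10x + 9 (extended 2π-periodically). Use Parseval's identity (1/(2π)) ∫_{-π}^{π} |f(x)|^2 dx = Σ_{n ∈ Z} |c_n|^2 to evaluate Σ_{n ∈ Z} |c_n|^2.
Σ |c_n|^2 = 100π^2/3 + 81

Expand and integrate term by term over [-π, π]:
  ∫ (10x)^2 dx = 100·(2π^3/3); ∫ 2·10·(9)·x dx = 0 (odd integrand); ∫ 9^2 dx = 81·2π.
So (1/(2π)) ∫_{-π}^{π} (10x + 9)^2 dx = 100π^2/3 + 81 = 100π^2/3 + 81.
Parseval ⇒ Σ |c_n|^2 = 100π^2/3 + 81.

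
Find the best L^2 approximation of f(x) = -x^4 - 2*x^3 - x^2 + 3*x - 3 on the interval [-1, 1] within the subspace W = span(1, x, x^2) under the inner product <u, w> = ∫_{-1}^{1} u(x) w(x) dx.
g(x) = -13*x^2/7 + 9*x/5 - 102/35

The best approximation g ∈ W is the orthogonal projection of f onto W. Writing g = a_0 + a_1 x + a_2 x^2, the coefficients solve the normal equations G · a = b where
  G_{ij} = <φ_i, φ_j> and b_i = <f, φ_i>, with φ_0 = 1, φ_1 = x, φ_2 = x^2.
G =
  [2, 0, 2/3]
  [0, 2/3, 0]
  [2/3, 0, 2/5],
b = (-106/15, 6/5, -94/35).
Solving gives a_0 = -102/35, a_1 = 9/5, a_2 = -13/7, so
  g(x) = -13*x^2/7 + 9*x/5 - 102/35.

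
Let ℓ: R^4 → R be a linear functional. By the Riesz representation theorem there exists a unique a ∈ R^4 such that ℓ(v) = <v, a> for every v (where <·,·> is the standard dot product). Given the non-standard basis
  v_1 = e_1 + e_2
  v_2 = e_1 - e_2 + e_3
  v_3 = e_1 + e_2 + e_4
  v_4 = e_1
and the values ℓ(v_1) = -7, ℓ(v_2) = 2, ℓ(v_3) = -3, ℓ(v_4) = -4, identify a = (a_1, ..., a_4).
a = (-4, -3, 3, 4)

Write a = (a_1, ..., a_4) in the standard basis. For each basis vector v_i, ℓ(v_i) = <v_i, a> is a linear equation in the a_j's. Collect the n equations into a matrix system V a = ℓ, where row i of V is v_i (expressed in the standard basis). Since V is invertible (lower-triangular with 1s on the diagonal, up to permutation), solve by back-substitution:
  V =
[[1, 1, 0, 0],
 [1, -1, 1, 0],
 [1, 1, 0, 1],
 [1, 0, 0, 0]]
  V a = (-7, 2, -3, -4)
Solving gives a = (-4, -3, 3, 4).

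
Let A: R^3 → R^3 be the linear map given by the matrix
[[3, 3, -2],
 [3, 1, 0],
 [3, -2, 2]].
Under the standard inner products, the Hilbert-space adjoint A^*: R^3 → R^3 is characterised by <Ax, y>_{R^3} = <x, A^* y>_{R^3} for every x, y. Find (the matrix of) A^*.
A^* = A^T =
[[3, 3, 3],
 [3, 1, -2],
 [-2, 0, 2]]

For real matrices with standard dot products, the defining identity <Ax, y> = <x, A^* y> gives (Ax)^T y = x^T (A^*) y, i.e. x^T A^T y = x^T (A^*) y. Since this holds for all x, y, we must have A^* = A^T. Therefore
A^* =
[[3, 3, 3],
 [3, 1, -2],
 [-2, 0, 2]].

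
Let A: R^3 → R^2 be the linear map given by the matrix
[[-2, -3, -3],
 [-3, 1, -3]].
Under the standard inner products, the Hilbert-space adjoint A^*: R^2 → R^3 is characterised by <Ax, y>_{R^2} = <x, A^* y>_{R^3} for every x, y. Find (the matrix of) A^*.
A^* = A^T =
[[-2, -3],
 [-3, 1],
 [-3, -3]]

For real matrices with standard dot products, the defining identity <Ax, y> = <x, A^* y> gives (Ax)^T y = x^T (A^*) y, i.e. x^T A^T y = x^T (A^*) y. Since this holds for all x, y, we must have A^* = A^T. Therefore
A^* =
[[-2, -3],
 [-3, 1],
 [-3, -3]].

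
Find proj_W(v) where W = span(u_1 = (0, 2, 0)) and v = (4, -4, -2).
proj_W(v) = (0, -4, 0)

Set up U = [u_1 | ... | u_1] ∈ R^(3×1). The projector onto W = col(U) is P = U (U^T U)^(-1) U^T.
Compute U^T U =
  [4],
and U^T v = (-8).
Solve U^T U · c = U^T v for the coefficients: c = (-2). The projection is proj_W(v) = U c.
Check: (v - proj_W(v)) · u_1 = 0  (should be 0).
Result: proj_W(v) = (0, -4, 0).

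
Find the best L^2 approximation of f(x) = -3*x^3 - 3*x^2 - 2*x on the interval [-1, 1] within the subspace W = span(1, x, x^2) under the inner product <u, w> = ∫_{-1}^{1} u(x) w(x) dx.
g(x) = -3*x^2 - 19*x/5

The best approximation g ∈ W is the orthogonal projection of f onto W. Writing g = a_0 + a_1 x + a_2 x^2, the coefficients solve the normal equations G · a = b where
  G_{ij} = <φ_i, φ_j> and b_i = <f, φ_i>, with φ_0 = 1, φ_1 = x, φ_2 = x^2.
G =
  [2, 0, 2/3]
  [0, 2/3, 0]
  [2/3, 0, 2/5],
b = (-2, -38/15, -6/5).
Solving gives a_0 = 0, a_1 = -19/5, a_2 = -3, so
  g(x) = -3*x^2 - 19*x/5.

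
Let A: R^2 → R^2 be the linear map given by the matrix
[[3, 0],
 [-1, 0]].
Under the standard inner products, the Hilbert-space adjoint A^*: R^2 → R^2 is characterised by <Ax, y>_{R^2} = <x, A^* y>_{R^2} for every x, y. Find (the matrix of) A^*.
A^* = A^T =
[[3, -1],
 [0, 0]]

For real matrices with standard dot products, the defining identity <Ax, y> = <x, A^* y> gives (Ax)^T y = x^T (A^*) y, i.e. x^T A^T y = x^T (A^*) y. Since this holds for all x, y, we must have A^* = A^T. Therefore
A^* =
[[3, -1],
 [0, 0]].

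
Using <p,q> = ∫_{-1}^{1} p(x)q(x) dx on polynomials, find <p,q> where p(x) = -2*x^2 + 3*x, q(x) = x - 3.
<p,q> = 6

Expand the product: p(x)·q(x) = -2*x^3 + 9*x^2 - 9*x.
∫_{-1}^{1} of each monomial x^k gives [2/(k+1) if k even, 0 if k odd]. Integrating term-by-term (or equivalently evaluating the antiderivative F(x) = -x^4/2 + 3*x^3 - 9*x^2/2 at the endpoints):
  F(1) − F(−1) = -2 − (-8) = 6.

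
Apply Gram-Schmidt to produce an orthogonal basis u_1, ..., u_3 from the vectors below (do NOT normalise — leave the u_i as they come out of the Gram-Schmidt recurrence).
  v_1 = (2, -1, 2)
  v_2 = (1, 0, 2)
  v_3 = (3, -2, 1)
Orthogonal basis:
  u_1 = (2, -1, 2)
  u_2 = (-1/3, 2/3, 2/3)
  u_3 = (2/9, 2/9, -1/9)

Apply the Gram-Schmidt recurrence
  u_1 = v_1
  u_i = v_i − Σ_{j<i} ((v_i · u_j) / (u_j · u_j)) · u_j.

Step by step this gives:
  u_1 = (2, -1, 2)
  u_2 = (-1/3, 2/3, 2/3)
  u_3 = (2/9, 2/9, -1/9)

Orthogonality check:
  u_2 · u_1 = 0 (should be 0)
  u_3 · u_1 = 0 (should be 0)
  u_3 · u_2 = 0 (should be 0)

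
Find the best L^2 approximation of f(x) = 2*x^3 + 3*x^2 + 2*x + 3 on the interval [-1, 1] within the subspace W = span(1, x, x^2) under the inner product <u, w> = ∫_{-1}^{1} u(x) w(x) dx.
g(x) = 3*x^2 + 16*x/5 + 3

The best approximation g ∈ W is the orthogonal projection of f onto W. Writing g = a_0 + a_1 x + a_2 x^2, the coefficients solve the normal equations G · a = b where
  G_{ij} = <φ_i, φ_j> and b_i = <f, φ_i>, with φ_0 = 1, φ_1 = x, φ_2 = x^2.
G =
  [2, 0, 2/3]
  [0, 2/3, 0]
  [2/3, 0, 2/5],
b = (8, 32/15, 16/5).
Solving gives a_0 = 3, a_1 = 16/5, a_2 = 3, so
  g(x) = 3*x^2 + 16*x/5 + 3.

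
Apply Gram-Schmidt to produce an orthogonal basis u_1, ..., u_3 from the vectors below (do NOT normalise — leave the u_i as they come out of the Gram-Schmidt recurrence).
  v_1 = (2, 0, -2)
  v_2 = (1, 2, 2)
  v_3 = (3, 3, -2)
Orthogonal basis:
  u_1 = (2, 0, -2)
  u_2 = (3/2, 2, 3/2)
  u_3 = (-14/17, 21/17, -14/17)

Apply the Gram-Schmidt recurrence
  u_1 = v_1
  u_i = v_i − Σ_{j<i} ((v_i · u_j) / (u_j · u_j)) · u_j.

Step by step this gives:
  u_1 = (2, 0, -2)
  u_2 = (3/2, 2, 3/2)
  u_3 = (-14/17, 21/17, -14/17)

Orthogonality check:
  u_2 · u_1 = 0 (should be 0)
  u_3 · u_1 = 0 (should be 0)
  u_3 · u_2 = 0 (should be 0)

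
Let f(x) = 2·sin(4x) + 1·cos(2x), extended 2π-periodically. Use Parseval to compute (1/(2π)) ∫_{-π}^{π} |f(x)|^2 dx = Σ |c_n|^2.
Σ |c_n|^2 = 5/2

Expand |f|^2 and use orthogonality of {sin(nx), cos(mx)} on [-π, π]:
  ∫_{-π}^{π} sin(nx)^2 dx = π, ∫ cos(mx)^2 dx = π, and cross terms integrate to 0.
So ∫_{-π}^{π} f(x)^2 dx = 2^2 · π + 1^2 · π = (4 + 1)π.
Divide by 2π: (4 + 1)/2 = 5/2.
By Parseval, this equals Σ |c_n|^2.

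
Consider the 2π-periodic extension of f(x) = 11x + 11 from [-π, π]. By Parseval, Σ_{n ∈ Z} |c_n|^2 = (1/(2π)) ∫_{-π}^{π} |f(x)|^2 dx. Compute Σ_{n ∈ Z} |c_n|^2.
Σ |c_n|^2 = 121π^2/3 + 121

Expand and integrate term by term over [-π, π]:
  ∫ (11x)^2 dx = 121·(2π^3/3); ∫ 2·11·(11)·x dx = 0 (odd integrand); ∫ 11^2 dx = 121·2π.
So (1/(2π)) ∫_{-π}^{π} (11x + 11)^2 dx = 121π^2/3 + 121 = 121π^2/3 + 121.
Parseval ⇒ Σ |c_n|^2 = 121π^2/3 + 121.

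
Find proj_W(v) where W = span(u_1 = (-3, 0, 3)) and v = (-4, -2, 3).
proj_W(v) = (-7/2, 0, 7/2)

Set up U = [u_1 | ... | u_1] ∈ R^(3×1). The projector onto W = col(U) is P = U (U^T U)^(-1) U^T.
Compute U^T U =
  [18],
and U^T v = (21).
Solve U^T U · c = U^T v for the coefficients: c = (7/6). The projection is proj_W(v) = U c.
Check: (v - proj_W(v)) · u_1 = 0  (should be 0).
Result: proj_W(v) = (-7/2, 0, 7/2).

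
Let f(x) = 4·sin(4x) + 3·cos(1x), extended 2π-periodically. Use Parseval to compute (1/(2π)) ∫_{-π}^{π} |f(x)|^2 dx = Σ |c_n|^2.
Σ |c_n|^2 = 25/2

Expand |f|^2 and use orthogonality of {sin(nx), cos(mx)} on [-π, π]:
  ∫_{-π}^{π} sin(nx)^2 dx = π, ∫ cos(mx)^2 dx = π, and cross terms integrate to 0.
So ∫_{-π}^{π} f(x)^2 dx = 4^2 · π + 3^2 · π = (16 + 9)π.
Divide by 2π: (16 + 9)/2 = 25/2.
By Parseval, this equals Σ |c_n|^2.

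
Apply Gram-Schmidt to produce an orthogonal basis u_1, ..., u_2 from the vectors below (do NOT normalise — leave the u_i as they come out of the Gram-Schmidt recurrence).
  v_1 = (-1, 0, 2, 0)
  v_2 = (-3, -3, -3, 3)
Orthogonal basis:
  u_1 = (-1, 0, 2, 0)
  u_2 = (-18/5, -3, -9/5, 3)

Apply the Gram-Schmidt recurrence
  u_1 = v_1
  u_i = v_i − Σ_{j<i} ((v_i · u_j) / (u_j · u_j)) · u_j.

Step by step this gives:
  u_1 = (-1, 0, 2, 0)
  u_2 = (-18/5, -3, -9/5, 3)

Orthogonality check:
  u_2 · u_1 = 0 (should be 0)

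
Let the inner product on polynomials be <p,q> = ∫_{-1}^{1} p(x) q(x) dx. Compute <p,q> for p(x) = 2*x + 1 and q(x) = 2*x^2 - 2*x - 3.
<p,q> = -22/3

Expand the product: p(x)·q(x) = 4*x^3 - 2*x^2 - 8*x - 3.
∫_{-1}^{1} of each monomial x^k gives [2/(k+1) if k even, 0 if k odd]. Integrating term-by-term (or equivalently evaluating the antiderivative F(x) = x^4 - 2*x^3/3 - 4*x^2 - 3*x at the endpoints):
  F(1) − F(−1) = -20/3 − (2/3) = -22/3.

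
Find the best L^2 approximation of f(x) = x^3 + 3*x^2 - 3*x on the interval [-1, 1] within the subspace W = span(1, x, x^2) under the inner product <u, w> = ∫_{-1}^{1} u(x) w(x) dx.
g(x) = 3*x^2 - 12*x/5

The best approximation g ∈ W is the orthogonal projection of f onto W. Writing g = a_0 + a_1 x + a_2 x^2, the coefficients solve the normal equations G · a = b where
  G_{ij} = <φ_i, φ_j> and b_i = <f, φ_i>, with φ_0 = 1, φ_1 = x, φ_2 = x^2.
G =
  [2, 0, 2/3]
  [0, 2/3, 0]
  [2/3, 0, 2/5],
b = (2, -8/5, 6/5).
Solving gives a_0 = 0, a_1 = -12/5, a_2 = 3, so
  g(x) = 3*x^2 - 12*x/5.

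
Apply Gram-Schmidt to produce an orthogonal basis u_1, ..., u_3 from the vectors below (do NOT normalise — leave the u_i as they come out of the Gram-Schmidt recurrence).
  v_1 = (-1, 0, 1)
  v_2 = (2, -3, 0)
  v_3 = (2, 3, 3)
Orthogonal basis:
  u_1 = (-1, 0, 1)
  u_2 = (1, -3, 1)
  u_3 = (63/22, 21/11, 63/22)

Apply the Gram-Schmidt recurrence
  u_1 = v_1
  u_i = v_i − Σ_{j<i} ((v_i · u_j) / (u_j · u_j)) · u_j.

Step by step this gives:
  u_1 = (-1, 0, 1)
  u_2 = (1, -3, 1)
  u_3 = (63/22, 21/11, 63/22)

Orthogonality check:
  u_2 · u_1 = 0 (should be 0)
  u_3 · u_1 = 0 (should be 0)
  u_3 · u_2 = 0 (should be 0)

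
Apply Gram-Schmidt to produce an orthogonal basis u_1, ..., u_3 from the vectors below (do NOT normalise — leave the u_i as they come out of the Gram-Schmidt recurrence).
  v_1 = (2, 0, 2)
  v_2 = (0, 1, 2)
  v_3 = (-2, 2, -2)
Orthogonal basis:
  u_1 = (2, 0, 2)
  u_2 = (-1, 1, 1)
  u_3 = (2/3, 4/3, -2/3)

Apply the Gram-Schmidt recurrence
  u_1 = v_1
  u_i = v_i − Σ_{j<i} ((v_i · u_j) / (u_j · u_j)) · u_j.

Step by step this gives:
  u_1 = (2, 0, 2)
  u_2 = (-1, 1, 1)
  u_3 = (2/3, 4/3, -2/3)

Orthogonality check:
  u_2 · u_1 = 0 (should be 0)
  u_3 · u_1 = 0 (should be 0)
  u_3 · u_2 = 0 (should be 0)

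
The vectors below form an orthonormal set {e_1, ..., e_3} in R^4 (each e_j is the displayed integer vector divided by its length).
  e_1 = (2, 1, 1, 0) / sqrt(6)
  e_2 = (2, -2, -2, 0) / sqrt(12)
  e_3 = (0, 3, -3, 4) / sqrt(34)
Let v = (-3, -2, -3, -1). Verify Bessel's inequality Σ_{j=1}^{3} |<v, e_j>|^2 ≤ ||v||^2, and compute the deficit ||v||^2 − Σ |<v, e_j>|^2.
Σ |<v, e_j>|^2 = 366/17; ||v||^2 = 23; deficit = 25/17

Write each e_j = u_j / sqrt(<u_j, u_j>) where u_j is the displayed integer vector. Then <v, e_j> = <v, u_j> / sqrt(<u_j, u_j>), so |<v, e_j>|^2 = <v, u_j>^2 / <u_j, u_j>.
Coefficients: <v, e_1> = -11/sqrt(6), <v, e_2> = 4/sqrt(12), <v, e_3> = -1/sqrt(34).
Square and sum: Σ |<v, e_j>|^2 = 366/17.
Compute ||v||^2 = v·v = 23.
Deficit = 23 − 366/17 = 25/17 ≥ 0, confirming Bessel's inequality. (The deficit equals ||v − Σ <v,e_j> e_j||^2, the squared distance from v to span{e_j}.)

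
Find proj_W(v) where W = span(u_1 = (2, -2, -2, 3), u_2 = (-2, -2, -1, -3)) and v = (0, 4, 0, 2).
proj_W(v) = (348/329, 884/329, 576/329, 522/329)

Set up U = [u_1 | ... | u_2] ∈ R^(4×2). The projector onto W = col(U) is P = U (U^T U)^(-1) U^T.
Compute U^T U =
  [21, -7]
  [-7, 18],
and U^T v = (-2, -14).
Solve U^T U · c = U^T v for the coefficients: c = (-134/329, -44/47). The projection is proj_W(v) = U c.
Check: (v - proj_W(v)) · u_1 = 0  (should be 0).
Check: (v - proj_W(v)) · u_2 = 0  (should be 0).
Result: proj_W(v) = (348/329, 884/329, 576/329, 522/329).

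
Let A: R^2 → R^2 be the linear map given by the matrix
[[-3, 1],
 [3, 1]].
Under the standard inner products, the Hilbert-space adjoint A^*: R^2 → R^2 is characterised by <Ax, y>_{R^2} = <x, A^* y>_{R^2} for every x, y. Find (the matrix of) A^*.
A^* = A^T =
[[-3, 3],
 [1, 1]]

For real matrices with standard dot products, the defining identity <Ax, y> = <x, A^* y> gives (Ax)^T y = x^T (A^*) y, i.e. x^T A^T y = x^T (A^*) y. Since this holds for all x, y, we must have A^* = A^T. Therefore
A^* =
[[-3, 3],
 [1, 1]].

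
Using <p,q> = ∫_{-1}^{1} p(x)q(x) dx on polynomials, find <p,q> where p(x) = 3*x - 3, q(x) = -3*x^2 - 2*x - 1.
<p,q> = 8

Expand the product: p(x)·q(x) = -9*x^3 + 3*x^2 + 3*x + 3.
∫_{-1}^{1} of each monomial x^k gives [2/(k+1) if k even, 0 if k odd]. Integrating term-by-term (or equivalently evaluating the antiderivative F(x) = -9*x^4/4 + x^3 + 3*x^2/2 + 3*x at the endpoints):
  F(1) − F(−1) = 13/4 − (-19/4) = 8.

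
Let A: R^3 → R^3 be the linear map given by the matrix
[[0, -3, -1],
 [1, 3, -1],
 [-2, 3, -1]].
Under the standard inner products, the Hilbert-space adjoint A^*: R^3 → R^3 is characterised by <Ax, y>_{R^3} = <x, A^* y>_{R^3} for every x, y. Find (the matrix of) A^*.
A^* = A^T =
[[0, 1, -2],
 [-3, 3, 3],
 [-1, -1, -1]]

For real matrices with standard dot products, the defining identity <Ax, y> = <x, A^* y> gives (Ax)^T y = x^T (A^*) y, i.e. x^T A^T y = x^T (A^*) y. Since this holds for all x, y, we must have A^* = A^T. Therefore
A^* =
[[0, 1, -2],
 [-3, 3, 3],
 [-1, -1, -1]].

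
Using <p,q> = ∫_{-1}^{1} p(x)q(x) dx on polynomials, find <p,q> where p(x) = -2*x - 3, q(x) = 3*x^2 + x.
<p,q> = -22/3

Expand the product: p(x)·q(x) = -6*x^3 - 11*x^2 - 3*x.
∫_{-1}^{1} of each monomial x^k gives [2/(k+1) if k even, 0 if k odd]. Integrating term-by-term (or equivalently evaluating the antiderivative F(x) = -3*x^4/2 - 11*x^3/3 - 3*x^2/2 at the endpoints):
  F(1) − F(−1) = -20/3 − (2/3) = -22/3.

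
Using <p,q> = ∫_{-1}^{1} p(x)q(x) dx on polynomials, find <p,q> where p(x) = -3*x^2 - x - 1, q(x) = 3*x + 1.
<p,q> = -6

Expand the product: p(x)·q(x) = -9*x^3 - 6*x^2 - 4*x - 1.
∫_{-1}^{1} of each monomial x^k gives [2/(k+1) if k even, 0 if k odd]. Integrating term-by-term (or equivalently evaluating the antiderivative F(x) = -9*x^4/4 - 2*x^3 - 2*x^2 - x at the endpoints):
  F(1) − F(−1) = -29/4 − (-5/4) = -6.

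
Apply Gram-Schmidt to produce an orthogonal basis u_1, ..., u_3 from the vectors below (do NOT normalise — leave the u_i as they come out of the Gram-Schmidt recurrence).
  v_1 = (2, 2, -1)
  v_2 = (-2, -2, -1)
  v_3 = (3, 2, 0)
Orthogonal basis:
  u_1 = (2, 2, -1)
  u_2 = (-4/9, -4/9, -16/9)
  u_3 = (1/2, -1/2, 0)

Apply the Gram-Schmidt recurrence
  u_1 = v_1
  u_i = v_i − Σ_{j<i} ((v_i · u_j) / (u_j · u_j)) · u_j.

Step by step this gives:
  u_1 = (2, 2, -1)
  u_2 = (-4/9, -4/9, -16/9)
  u_3 = (1/2, -1/2, 0)

Orthogonality check:
  u_2 · u_1 = 0 (should be 0)
  u_3 · u_1 = 0 (should be 0)
  u_3 · u_2 = 0 (should be 0)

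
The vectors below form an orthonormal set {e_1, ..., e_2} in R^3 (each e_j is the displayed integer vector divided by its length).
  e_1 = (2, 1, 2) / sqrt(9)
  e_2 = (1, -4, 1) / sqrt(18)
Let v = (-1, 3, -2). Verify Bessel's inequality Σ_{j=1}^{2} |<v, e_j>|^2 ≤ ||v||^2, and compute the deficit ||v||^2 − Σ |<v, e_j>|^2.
Σ |<v, e_j>|^2 = 27/2; ||v||^2 = 14; deficit = 1/2

Write each e_j = u_j / sqrt(<u_j, u_j>) where u_j is the displayed integer vector. Then <v, e_j> = <v, u_j> / sqrt(<u_j, u_j>), so |<v, e_j>|^2 = <v, u_j>^2 / <u_j, u_j>.
Coefficients: <v, e_1> = -3/sqrt(9), <v, e_2> = -15/sqrt(18).
Square and sum: Σ |<v, e_j>|^2 = 27/2.
Compute ||v||^2 = v·v = 14.
Deficit = 14 − 27/2 = 1/2 ≥ 0, confirming Bessel's inequality. (The deficit equals ||v − Σ <v,e_j> e_j||^2, the squared distance from v to span{e_j}.)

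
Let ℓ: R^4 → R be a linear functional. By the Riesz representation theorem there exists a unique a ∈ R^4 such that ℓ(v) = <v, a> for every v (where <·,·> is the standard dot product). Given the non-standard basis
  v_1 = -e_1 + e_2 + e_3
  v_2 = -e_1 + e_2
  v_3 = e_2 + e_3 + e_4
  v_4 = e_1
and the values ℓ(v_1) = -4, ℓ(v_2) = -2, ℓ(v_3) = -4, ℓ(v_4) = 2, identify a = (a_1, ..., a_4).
a = (2, 0, -2, -2)

Write a = (a_1, ..., a_4) in the standard basis. For each basis vector v_i, ℓ(v_i) = <v_i, a> is a linear equation in the a_j's. Collect the n equations into a matrix system V a = ℓ, where row i of V is v_i (expressed in the standard basis). Since V is invertible (lower-triangular with 1s on the diagonal, up to permutation), solve by back-substitution:
  V =
[[-1, 1, 1, 0],
 [-1, 1, 0, 0],
 [0, 1, 1, 1],
 [1, 0, 0, 0]]
  V a = (-4, -2, -4, 2)
Solving gives a = (2, 0, -2, -2).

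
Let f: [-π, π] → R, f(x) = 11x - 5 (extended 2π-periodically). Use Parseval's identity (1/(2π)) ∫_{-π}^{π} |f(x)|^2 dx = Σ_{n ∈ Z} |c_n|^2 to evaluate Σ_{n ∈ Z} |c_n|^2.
Σ |c_n|^2 = 121π^2/3 + 25

Expand and integrate term by term over [-π, π]:
  ∫ (11x)^2 dx = 121·(2π^3/3); ∫ 2·11·(-5)·x dx = 0 (odd integrand); ∫ (-5)^2 dx = 25·2π.
So (1/(2π)) ∫_{-π}^{π} (11x - 5)^2 dx = 121π^2/3 + 25 = 121π^2/3 + 25.
Parseval ⇒ Σ |c_n|^2 = 121π^2/3 + 25.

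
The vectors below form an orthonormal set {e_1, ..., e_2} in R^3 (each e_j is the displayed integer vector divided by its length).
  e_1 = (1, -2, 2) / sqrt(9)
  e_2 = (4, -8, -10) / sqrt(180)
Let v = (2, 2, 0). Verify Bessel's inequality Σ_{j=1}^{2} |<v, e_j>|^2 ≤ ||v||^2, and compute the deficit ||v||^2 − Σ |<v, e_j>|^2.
Σ |<v, e_j>|^2 = 4/5; ||v||^2 = 8; deficit = 36/5

Write each e_j = u_j / sqrt(<u_j, u_j>) where u_j is the displayed integer vector. Then <v, e_j> = <v, u_j> / sqrt(<u_j, u_j>), so |<v, e_j>|^2 = <v, u_j>^2 / <u_j, u_j>.
Coefficients: <v, e_1> = -2/sqrt(9), <v, e_2> = -8/sqrt(180).
Square and sum: Σ |<v, e_j>|^2 = 4/5.
Compute ||v||^2 = v·v = 8.
Deficit = 8 − 4/5 = 36/5 ≥ 0, confirming Bessel's inequality. (The deficit equals ||v − Σ <v,e_j> e_j||^2, the squared distance from v to span{e_j}.)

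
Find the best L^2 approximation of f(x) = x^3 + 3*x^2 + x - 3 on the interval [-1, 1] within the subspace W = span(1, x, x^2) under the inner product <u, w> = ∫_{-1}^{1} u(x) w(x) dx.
g(x) = 3*x^2 + 8*x/5 - 3

The best approximation g ∈ W is the orthogonal projection of f onto W. Writing g = a_0 + a_1 x + a_2 x^2, the coefficients solve the normal equations G · a = b where
  G_{ij} = <φ_i, φ_j> and b_i = <f, φ_i>, with φ_0 = 1, φ_1 = x, φ_2 = x^2.
G =
  [2, 0, 2/3]
  [0, 2/3, 0]
  [2/3, 0, 2/5],
b = (-4, 16/15, -4/5).
Solving gives a_0 = -3, a_1 = 8/5, a_2 = 3, so
  g(x) = 3*x^2 + 8*x/5 - 3.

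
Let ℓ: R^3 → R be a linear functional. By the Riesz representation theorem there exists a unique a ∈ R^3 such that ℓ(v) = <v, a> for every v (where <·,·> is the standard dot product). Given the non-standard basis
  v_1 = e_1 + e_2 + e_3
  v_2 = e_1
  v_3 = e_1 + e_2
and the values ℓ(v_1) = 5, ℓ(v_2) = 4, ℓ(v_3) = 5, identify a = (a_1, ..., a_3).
a = (4, 1, 0)

Write a = (a_1, ..., a_3) in the standard basis. For each basis vector v_i, ℓ(v_i) = <v_i, a> is a linear equation in the a_j's. Collect the n equations into a matrix system V a = ℓ, where row i of V is v_i (expressed in the standard basis). Since V is invertible (lower-triangular with 1s on the diagonal, up to permutation), solve by back-substitution:
  V =
[[1, 1, 1],
 [1, 0, 0],
 [1, 1, 0]]
  V a = (5, 4, 5)
Solving gives a = (4, 1, 0).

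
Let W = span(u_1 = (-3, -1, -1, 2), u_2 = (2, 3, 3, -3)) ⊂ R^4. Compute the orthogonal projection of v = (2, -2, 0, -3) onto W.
proj_W(v) = (134/47, -41/141, -41/141, -143/141)

Set up U = [u_1 | ... | u_2] ∈ R^(4×2). The projector onto W = col(U) is P = U (U^T U)^(-1) U^T.
Compute U^T U =
  [15, -18]
  [-18, 31],
and U^T v = (-10, 7).
Solve U^T U · c = U^T v for the coefficients: c = (-184/141, -25/47). The projection is proj_W(v) = U c.
Check: (v - proj_W(v)) · u_1 = 0  (should be 0).
Check: (v - proj_W(v)) · u_2 = 0  (should be 0).
Result: proj_W(v) = (134/47, -41/141, -41/141, -143/141).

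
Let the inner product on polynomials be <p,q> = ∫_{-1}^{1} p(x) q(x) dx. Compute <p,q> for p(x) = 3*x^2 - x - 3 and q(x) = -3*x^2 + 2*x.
<p,q> = 16/15

Expand the product: p(x)·q(x) = -9*x^4 + 9*x^3 + 7*x^2 - 6*x.
∫_{-1}^{1} of each monomial x^k gives [2/(k+1) if k even, 0 if k odd]. Integrating term-by-term (or equivalently evaluating the antiderivative F(x) = -9*x^5/5 + 9*x^4/4 + 7*x^3/3 - 3*x^2 at the endpoints):
  F(1) − F(−1) = -13/60 − (-77/60) = 16/15.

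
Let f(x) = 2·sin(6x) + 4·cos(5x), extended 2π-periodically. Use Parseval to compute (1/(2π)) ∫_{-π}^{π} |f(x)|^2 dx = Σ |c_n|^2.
Σ |c_n|^2 = 10

Expand |f|^2 and use orthogonality of {sin(nx), cos(mx)} on [-π, π]:
  ∫_{-π}^{π} sin(nx)^2 dx = π, ∫ cos(mx)^2 dx = π, and cross terms integrate to 0.
So ∫_{-π}^{π} f(x)^2 dx = 2^2 · π + 4^2 · π = (4 + 16)π.
Divide by 2π: (4 + 16)/2 = 10.
By Parseval, this equals Σ |c_n|^2.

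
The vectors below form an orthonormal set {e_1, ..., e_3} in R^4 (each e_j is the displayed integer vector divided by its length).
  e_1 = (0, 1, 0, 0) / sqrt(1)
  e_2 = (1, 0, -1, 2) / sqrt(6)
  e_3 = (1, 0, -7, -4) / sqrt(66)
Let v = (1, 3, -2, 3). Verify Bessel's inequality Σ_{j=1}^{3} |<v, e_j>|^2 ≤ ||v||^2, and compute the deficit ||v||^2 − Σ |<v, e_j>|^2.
Σ |<v, e_j>|^2 = 249/11; ||v||^2 = 23; deficit = 4/11

Write each e_j = u_j / sqrt(<u_j, u_j>) where u_j is the displayed integer vector. Then <v, e_j> = <v, u_j> / sqrt(<u_j, u_j>), so |<v, e_j>|^2 = <v, u_j>^2 / <u_j, u_j>.
Coefficients: <v, e_1> = 3/sqrt(1), <v, e_2> = 9/sqrt(6), <v, e_3> = 3/sqrt(66).
Square and sum: Σ |<v, e_j>|^2 = 249/11.
Compute ||v||^2 = v·v = 23.
Deficit = 23 − 249/11 = 4/11 ≥ 0, confirming Bessel's inequality. (The deficit equals ||v − Σ <v,e_j> e_j||^2, the squared distance from v to span{e_j}.)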